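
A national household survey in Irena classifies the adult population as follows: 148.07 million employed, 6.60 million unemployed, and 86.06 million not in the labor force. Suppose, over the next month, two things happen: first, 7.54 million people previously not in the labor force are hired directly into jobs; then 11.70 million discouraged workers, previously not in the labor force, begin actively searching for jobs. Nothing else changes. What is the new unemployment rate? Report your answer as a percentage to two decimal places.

Initially, labor force = 148.07 + 6.60 = 154.67 million, so u = 6.60/154.67 = 4.27%.
After the first change, employed and labor force both rise by 7.54; unemployed unchanged → E = 155.61, U = 6.60, labor force = 162.21 million.
After the second change, unemployed and labor force both rise by 11.70 → E = 155.61, U = 18.30, labor force = 173.91 million.
New unemployment rate = 18.30 / 173.91 = 10.52%.

New unemployment rate ≈ 10.52%.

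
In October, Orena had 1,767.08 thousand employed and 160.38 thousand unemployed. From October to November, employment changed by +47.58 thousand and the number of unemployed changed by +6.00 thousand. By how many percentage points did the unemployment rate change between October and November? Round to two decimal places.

October: labor force = 1,767.08 + 160.38 = 1,927.46; u = 160.38/1,927.46 = 8.32%.
November: labor force = 1,814.66 + 166.38 = 1,981.04; u = 166.38/1,981.04 = 8.40%.
Change = 8.40% − 8.32% = +0.08 pp.

The unemployment rate changed by +0.08 percentage points.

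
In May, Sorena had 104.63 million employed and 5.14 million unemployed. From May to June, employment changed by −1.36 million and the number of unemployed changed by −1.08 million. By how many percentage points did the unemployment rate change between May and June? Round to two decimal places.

May: labor force = 104.63 + 5.14 = 109.77; u = 5.14/109.77 = 4.68%.
June: labor force = 103.27 + 4.06 = 107.33; u = 4.06/107.33 = 3.78%.
Change = 3.78% − 4.68% = −0.90 pp.

The unemployment rate changed by −0.90 percentage points.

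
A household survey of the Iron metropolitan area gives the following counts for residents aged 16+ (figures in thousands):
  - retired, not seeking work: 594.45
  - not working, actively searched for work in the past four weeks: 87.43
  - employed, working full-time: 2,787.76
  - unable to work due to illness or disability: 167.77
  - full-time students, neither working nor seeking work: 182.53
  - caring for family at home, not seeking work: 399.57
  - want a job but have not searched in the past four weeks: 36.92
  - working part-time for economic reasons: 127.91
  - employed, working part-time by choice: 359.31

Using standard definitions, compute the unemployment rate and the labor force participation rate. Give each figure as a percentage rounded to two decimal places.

Employed = 2,787.76 + 127.91 + 359.31 = 3,274.98 thousand (anyone who worked, including part-time for economic reasons, counts as employed).
Unemployed = 87.43 thousand.
Labor force = 3,274.98 + 87.43 = 3,362.41 thousand.
Not in labor force = 594.45 + 167.77 + 182.53 + 399.57 + 36.92 = 1,381.24 thousand (those not working and not actively searching are outside the labor force — including those who want a job but have given up searching).
Civilian working-age population = 3,362.41 + 1,381.24 = 4,743.65 thousand.
Unemployment rate = 87.43 / 3,362.41 = 2.60%.
Labor force participation rate = 3,362.41 / 4,743.65 = 70.88%.

Unemployment rate ≈ 2.60%; labor force participation rate ≈ 70.88%.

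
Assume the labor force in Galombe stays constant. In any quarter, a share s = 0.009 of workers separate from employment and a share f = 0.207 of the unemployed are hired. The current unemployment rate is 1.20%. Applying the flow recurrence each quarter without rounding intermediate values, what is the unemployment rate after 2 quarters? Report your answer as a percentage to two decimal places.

With a fixed labor force, u_{t+1} = u_t + s·(1−u_t) − f·u_t = u_t·(1−s−f) + s.
Here 1−s−f = 0.784 and s = 0.009.
u_1 = 0.012000 × 0.784 + 0.009 = 0.018408.
u_2 = 0.018408 × 0.784 + 0.009 = 0.023432.

Unemployment rate after two quarters ≈ 2.34%.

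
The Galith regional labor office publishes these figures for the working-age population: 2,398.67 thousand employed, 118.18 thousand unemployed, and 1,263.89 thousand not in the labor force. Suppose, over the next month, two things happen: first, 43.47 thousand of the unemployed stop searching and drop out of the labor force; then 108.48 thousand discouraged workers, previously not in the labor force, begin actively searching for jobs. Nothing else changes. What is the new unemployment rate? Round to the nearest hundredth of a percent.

Initially, labor force = 2,398.67 + 118.18 = 2,516.85 thousand, so u = 118.18/2,516.85 = 4.70%.
After the first change, unemployed and labor force both fall by 43.47 → E = 2,398.67, U = 74.71, labor force = 2,473.38 thousand.
After the second change, unemployed and labor force both rise by 108.48 → E = 2,398.67, U = 183.19, labor force = 2,581.86 thousand.
New unemployment rate = 183.19 / 2,581.86 = 7.10%.

New unemployment rate ≈ 7.10%.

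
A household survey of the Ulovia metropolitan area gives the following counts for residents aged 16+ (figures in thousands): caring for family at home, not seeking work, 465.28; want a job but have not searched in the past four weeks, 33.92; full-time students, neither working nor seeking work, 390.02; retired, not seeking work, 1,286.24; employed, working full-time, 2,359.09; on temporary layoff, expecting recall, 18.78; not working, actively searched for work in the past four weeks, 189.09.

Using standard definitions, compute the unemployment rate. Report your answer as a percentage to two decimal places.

Employed = 2,359.09 thousand.
Unemployed = 18.78 + 189.09 = 207.87 thousand (jobless and actively searching, or on temporary layoff).
Labor force = 2,359.09 + 207.87 = 2,566.96 thousand.
Unemployment rate = 207.87 / 2,566.96 = 8.10%.

Unemployment rate ≈ 8.10%.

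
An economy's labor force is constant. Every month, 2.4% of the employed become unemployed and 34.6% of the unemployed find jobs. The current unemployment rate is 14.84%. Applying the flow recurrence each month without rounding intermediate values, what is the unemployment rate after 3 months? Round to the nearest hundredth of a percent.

Unemployment rate after three months ≈ 8.58%.

With a fixed labor force, u_{t+1} = u_t + s·(1−u_t) − f·u_t = u_t·(1−s−f) + s.
Here 1−s−f = 0.630 and s = 0.024.
u_1 = 0.148400 × 0.630 + 0.024 = 0.117492.
u_2 = 0.117492 × 0.630 + 0.024 = 0.098020.
u_3 = 0.098020 × 0.630 + 0.024 = 0.085753.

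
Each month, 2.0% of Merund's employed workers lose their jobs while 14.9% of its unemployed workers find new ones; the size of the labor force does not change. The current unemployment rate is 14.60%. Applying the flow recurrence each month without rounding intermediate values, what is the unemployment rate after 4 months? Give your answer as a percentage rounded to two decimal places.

Unemployment rate after four months ≈ 13.15%.

With a fixed labor force, u_{t+1} = u_t + s·(1−u_t) − f·u_t = u_t·(1−s−f) + s.
Here 1−s−f = 0.831 and s = 0.020.
u_1 = 0.146000 × 0.831 + 0.020 = 0.141326.
u_2 = 0.141326 × 0.831 + 0.020 = 0.137442.
u_3 = 0.137442 × 0.831 + 0.020 = 0.134214.
u_4 = 0.134214 × 0.831 + 0.020 = 0.131532.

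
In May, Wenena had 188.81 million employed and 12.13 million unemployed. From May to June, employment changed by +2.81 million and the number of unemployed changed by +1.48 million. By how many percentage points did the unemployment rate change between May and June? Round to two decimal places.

The unemployment rate changed by +0.59 percentage points.

May: labor force = 188.81 + 12.13 = 200.94; u = 12.13/200.94 = 6.04%.
June: labor force = 191.62 + 13.61 = 205.23; u = 13.61/205.23 = 6.63%.
Change = 6.63% − 6.04% = +0.59 pp.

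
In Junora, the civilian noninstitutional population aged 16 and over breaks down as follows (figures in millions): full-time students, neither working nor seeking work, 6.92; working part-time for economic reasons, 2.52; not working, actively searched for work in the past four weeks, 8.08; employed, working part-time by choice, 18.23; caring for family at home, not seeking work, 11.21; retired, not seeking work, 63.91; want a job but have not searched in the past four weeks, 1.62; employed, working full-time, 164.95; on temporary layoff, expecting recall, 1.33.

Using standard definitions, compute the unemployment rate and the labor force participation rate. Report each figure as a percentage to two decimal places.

Unemployment rate ≈ 4.82%; labor force participation rate ≈ 69.99%.

Employed = 2.52 + 18.23 + 164.95 = 185.70 million (anyone who worked, including part-time for economic reasons, counts as employed).
Unemployed = 8.08 + 1.33 = 9.41 million (jobless and actively searching, or on temporary layoff).
Labor force = 185.70 + 9.41 = 195.11 million.
Not in labor force = 6.92 + 11.21 + 63.91 + 1.62 = 83.66 million (those not working and not actively searching are outside the labor force — including those who want a job but have given up searching).
Civilian working-age population = 195.11 + 83.66 = 278.77 million.
Unemployment rate = 9.41 / 195.11 = 4.82%.
Labor force participation rate = 195.11 / 278.77 = 69.99%.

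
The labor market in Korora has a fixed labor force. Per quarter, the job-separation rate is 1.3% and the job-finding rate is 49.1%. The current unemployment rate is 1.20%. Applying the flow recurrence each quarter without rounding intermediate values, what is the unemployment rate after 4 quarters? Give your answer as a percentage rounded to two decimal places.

Unemployment rate after four quarters ≈ 2.50%.

With a fixed labor force, u_{t+1} = u_t + s·(1−u_t) − f·u_t = u_t·(1−s−f) + s.
Here 1−s−f = 0.496 and s = 0.013.
u_1 = 0.012000 × 0.496 + 0.013 = 0.018952.
u_2 = 0.018952 × 0.496 + 0.013 = 0.022400.
u_3 = 0.022400 × 0.496 + 0.013 = 0.024110.
u_4 = 0.024110 × 0.496 + 0.013 = 0.024959.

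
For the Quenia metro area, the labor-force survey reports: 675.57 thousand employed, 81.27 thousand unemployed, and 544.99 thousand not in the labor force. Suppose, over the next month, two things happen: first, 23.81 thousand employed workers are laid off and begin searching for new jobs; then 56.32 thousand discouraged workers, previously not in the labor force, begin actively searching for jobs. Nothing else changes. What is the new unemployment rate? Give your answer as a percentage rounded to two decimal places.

New unemployment rate ≈ 19.85%.

Initially, labor force = 675.57 + 81.27 = 756.84 thousand, so u = 81.27/756.84 = 10.74%.
After the first change, employed falls and unemployed rises by 23.81; labor force unchanged → E = 651.76, U = 105.08, labor force = 756.84 thousand.
After the second change, unemployed and labor force both rise by 56.32 → E = 651.76, U = 161.40, labor force = 813.16 thousand.
New unemployment rate = 161.40 / 813.16 = 19.85%.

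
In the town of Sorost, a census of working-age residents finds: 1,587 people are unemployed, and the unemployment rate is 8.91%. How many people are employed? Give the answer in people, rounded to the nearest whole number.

Labor force = U / u = 1,587 / 0.0891 ≈ 17,811.
Employed = labor force − unemployed = 17,811 − 1,587 = 16,224.

About 16,224 are employed.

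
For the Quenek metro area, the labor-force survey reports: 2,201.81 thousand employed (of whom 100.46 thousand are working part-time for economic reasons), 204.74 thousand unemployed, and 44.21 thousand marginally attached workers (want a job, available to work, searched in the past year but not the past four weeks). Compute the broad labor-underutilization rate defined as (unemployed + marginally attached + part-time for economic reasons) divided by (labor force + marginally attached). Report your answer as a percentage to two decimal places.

Broad underutilization rate ≈ 14.26%.

Labor force = 2,201.81 + 204.74 = 2,406.55 thousand.
Numerator = 204.74 + 44.21 + 100.46 = 349.41 thousand.
Denominator = 2,406.55 + 44.21 = 2,450.76 thousand.
Broad rate = 349.41 / 2,450.76 = 14.26%.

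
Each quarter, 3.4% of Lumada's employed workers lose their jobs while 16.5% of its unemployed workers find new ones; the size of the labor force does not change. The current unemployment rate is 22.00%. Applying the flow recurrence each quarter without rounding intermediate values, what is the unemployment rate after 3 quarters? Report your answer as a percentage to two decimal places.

With a fixed labor force, u_{t+1} = u_t + s·(1−u_t) − f·u_t = u_t·(1−s−f) + s.
Here 1−s−f = 0.801 and s = 0.034.
u_1 = 0.220000 × 0.801 + 0.034 = 0.210220.
u_2 = 0.210220 × 0.801 + 0.034 = 0.202386.
u_3 = 0.202386 × 0.801 + 0.034 = 0.196111.

Unemployment rate after three quarters ≈ 19.61%.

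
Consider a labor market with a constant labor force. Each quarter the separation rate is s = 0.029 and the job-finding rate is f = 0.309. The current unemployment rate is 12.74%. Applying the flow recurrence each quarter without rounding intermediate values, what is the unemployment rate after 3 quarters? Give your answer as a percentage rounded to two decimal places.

Unemployment rate after three quarters ≈ 9.79%.

With a fixed labor force, u_{t+1} = u_t + s·(1−u_t) − f·u_t = u_t·(1−s−f) + s.
Here 1−s−f = 0.662 and s = 0.029.
u_1 = 0.127400 × 0.662 + 0.029 = 0.113339.
u_2 = 0.113339 × 0.662 + 0.029 = 0.104030.
u_3 = 0.104030 × 0.662 + 0.029 = 0.097868.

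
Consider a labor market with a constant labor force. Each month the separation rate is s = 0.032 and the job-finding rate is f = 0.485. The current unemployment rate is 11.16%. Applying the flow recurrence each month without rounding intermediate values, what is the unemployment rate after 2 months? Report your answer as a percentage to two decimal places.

Unemployment rate after two months ≈ 7.35%.

With a fixed labor force, u_{t+1} = u_t + s·(1−u_t) − f·u_t = u_t·(1−s−f) + s.
Here 1−s−f = 0.483 and s = 0.032.
u_1 = 0.111600 × 0.483 + 0.032 = 0.085903.
u_2 = 0.085903 × 0.483 + 0.032 = 0.073491.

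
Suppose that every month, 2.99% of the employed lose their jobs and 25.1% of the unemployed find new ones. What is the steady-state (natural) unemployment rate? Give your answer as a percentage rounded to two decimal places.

Steady-state unemployment rate ≈ 10.64%.

At steady state the flows balance: s·E = f·U, so U/(E+U) = s/(s+f).
u* = 2.99 / (2.99 + 25.1) = 2.99 / 28.09 = 10.64%.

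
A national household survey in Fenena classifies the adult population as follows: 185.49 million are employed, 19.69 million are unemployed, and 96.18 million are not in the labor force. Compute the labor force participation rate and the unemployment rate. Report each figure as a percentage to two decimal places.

Labor force = employed + unemployed = 185.49 + 19.69 = 205.18 million.
Working-age population = 205.18 + 96.18 = 301.36 million.
Unemployment rate = 19.69 / 205.18 = 9.60%.
Labor force participation rate = 205.18 / 301.36 = 68.08%.

Labor force participation rate ≈ 68.08%; unemployment rate ≈ 9.60%.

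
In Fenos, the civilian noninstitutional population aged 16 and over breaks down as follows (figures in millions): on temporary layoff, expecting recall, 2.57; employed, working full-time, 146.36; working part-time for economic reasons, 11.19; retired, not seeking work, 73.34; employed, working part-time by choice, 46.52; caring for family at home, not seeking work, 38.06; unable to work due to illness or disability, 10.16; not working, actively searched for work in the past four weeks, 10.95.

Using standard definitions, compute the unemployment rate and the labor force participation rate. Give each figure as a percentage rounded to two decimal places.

Unemployment rate ≈ 6.21%; labor force participation rate ≈ 64.16%.

Employed = 146.36 + 11.19 + 46.52 = 204.07 million (anyone who worked, including part-time for economic reasons, counts as employed).
Unemployed = 2.57 + 10.95 = 13.52 million (jobless and actively searching, or on temporary layoff).
Labor force = 204.07 + 13.52 = 217.59 million.
Not in labor force = 73.34 + 38.06 + 10.16 = 121.56 million (those not working and not actively searching are outside the labor force).
Civilian working-age population = 217.59 + 121.56 = 339.15 million.
Unemployment rate = 13.52 / 217.59 = 6.21%.
Labor force participation rate = 217.59 / 339.15 = 64.16%.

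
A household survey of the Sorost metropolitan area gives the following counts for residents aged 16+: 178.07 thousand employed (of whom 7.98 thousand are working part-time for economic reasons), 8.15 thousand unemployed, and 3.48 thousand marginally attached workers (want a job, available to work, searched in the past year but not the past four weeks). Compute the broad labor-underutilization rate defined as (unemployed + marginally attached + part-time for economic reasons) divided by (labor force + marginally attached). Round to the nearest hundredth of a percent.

Broad underutilization rate ≈ 10.34%.

Labor force = 178.07 + 8.15 = 186.22 thousand.
Numerator = 8.15 + 3.48 + 7.98 = 19.61 thousand.
Denominator = 186.22 + 3.48 = 189.70 thousand.
Broad rate = 19.61 / 189.70 = 10.34%.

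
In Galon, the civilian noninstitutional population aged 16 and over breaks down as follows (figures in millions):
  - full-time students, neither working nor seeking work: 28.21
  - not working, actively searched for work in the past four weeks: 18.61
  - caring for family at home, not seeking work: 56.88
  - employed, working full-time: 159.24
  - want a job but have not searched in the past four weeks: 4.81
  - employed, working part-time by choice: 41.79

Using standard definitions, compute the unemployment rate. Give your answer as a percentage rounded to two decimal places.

Employed = 159.24 + 41.79 = 201.03 million.
Unemployed = 18.61 million.
Labor force = 201.03 + 18.61 = 219.64 million.
Unemployment rate = 18.61 / 219.64 = 8.47%.

Unemployment rate ≈ 8.47%.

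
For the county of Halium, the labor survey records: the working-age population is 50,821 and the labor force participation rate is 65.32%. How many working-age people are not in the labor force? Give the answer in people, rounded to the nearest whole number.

About 17,625 are not in the labor force.

Share not in the labor force = 1 − 0.6532 = 0.3468.
Not in labor force = 0.3468 × 50,821 ≈ 17,625.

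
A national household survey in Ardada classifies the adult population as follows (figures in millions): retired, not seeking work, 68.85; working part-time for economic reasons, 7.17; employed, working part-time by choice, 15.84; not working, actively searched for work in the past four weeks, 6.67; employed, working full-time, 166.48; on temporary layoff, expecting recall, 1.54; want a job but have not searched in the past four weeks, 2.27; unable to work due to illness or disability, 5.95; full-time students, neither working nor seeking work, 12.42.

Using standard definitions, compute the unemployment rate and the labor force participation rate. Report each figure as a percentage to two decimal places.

Employed = 7.17 + 15.84 + 166.48 = 189.49 million (anyone who worked, including part-time for economic reasons, counts as employed).
Unemployed = 6.67 + 1.54 = 8.21 million (jobless and actively searching, or on temporary layoff).
Labor force = 189.49 + 8.21 = 197.70 million.
Not in labor force = 68.85 + 2.27 + 5.95 + 12.42 = 89.49 million (those not working and not actively searching are outside the labor force — including those who want a job but have given up searching).
Civilian working-age population = 197.70 + 89.49 = 287.19 million.
Unemployment rate = 8.21 / 197.70 = 4.15%.
Labor force participation rate = 197.70 / 287.19 = 68.84%.

Unemployment rate ≈ 4.15%; labor force participation rate ≈ 68.84%.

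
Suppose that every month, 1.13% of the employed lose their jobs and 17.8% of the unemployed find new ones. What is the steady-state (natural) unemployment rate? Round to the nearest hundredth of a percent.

At steady state the flows balance: s·E = f·U, so U/(E+U) = s/(s+f).
u* = 1.13 / (1.13 + 17.8) = 1.13 / 18.93 = 5.97%.

Steady-state unemployment rate ≈ 5.97%.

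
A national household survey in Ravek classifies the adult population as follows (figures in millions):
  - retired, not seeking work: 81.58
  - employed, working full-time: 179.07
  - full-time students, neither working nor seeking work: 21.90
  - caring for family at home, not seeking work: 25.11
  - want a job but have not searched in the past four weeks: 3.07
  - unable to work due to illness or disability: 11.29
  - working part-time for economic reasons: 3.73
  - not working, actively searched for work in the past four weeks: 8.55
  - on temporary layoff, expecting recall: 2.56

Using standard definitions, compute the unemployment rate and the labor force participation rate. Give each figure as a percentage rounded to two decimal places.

Unemployment rate ≈ 5.73%; labor force participation rate ≈ 57.56%.

Employed = 179.07 + 3.73 = 182.80 million (anyone who worked, including part-time for economic reasons, counts as employed).
Unemployed = 8.55 + 2.56 = 11.11 million (jobless and actively searching, or on temporary layoff).
Labor force = 182.80 + 11.11 = 193.91 million.
Not in labor force = 81.58 + 21.90 + 25.11 + 3.07 + 11.29 = 142.95 million (those not working and not actively searching are outside the labor force — including those who want a job but have given up searching).
Civilian working-age population = 193.91 + 142.95 = 336.86 million.
Unemployment rate = 11.11 / 193.91 = 5.73%.
Labor force participation rate = 193.91 / 336.86 = 57.56%.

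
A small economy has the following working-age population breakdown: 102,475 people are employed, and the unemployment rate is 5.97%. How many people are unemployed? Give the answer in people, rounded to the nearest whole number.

About 6,506 are unemployed.

Let U be the number unemployed. The labor force is E + U, and U/(E+U) = 0.0597.
So U = 0.0597 × 102,475 / (1 − 0.0597) = 6117.76 / 0.9403 ≈ 6,506.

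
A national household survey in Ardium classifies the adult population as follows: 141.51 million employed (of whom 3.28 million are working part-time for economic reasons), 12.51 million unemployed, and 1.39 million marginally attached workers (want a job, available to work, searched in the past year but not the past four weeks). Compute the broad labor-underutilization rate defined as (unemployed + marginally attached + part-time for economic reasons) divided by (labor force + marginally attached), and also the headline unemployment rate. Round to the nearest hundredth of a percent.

Labor force = 141.51 + 12.51 = 154.02 million.
Numerator = 12.51 + 1.39 + 3.28 = 17.18 million.
Denominator = 154.02 + 1.39 = 155.41 million.
Broad rate = 17.18 / 155.41 = 11.05%.
Headline unemployment rate = 12.51 / 154.02 = 8.12%.

Broad underutilization rate ≈ 11.05%; headline unemployment rate ≈ 8.12%.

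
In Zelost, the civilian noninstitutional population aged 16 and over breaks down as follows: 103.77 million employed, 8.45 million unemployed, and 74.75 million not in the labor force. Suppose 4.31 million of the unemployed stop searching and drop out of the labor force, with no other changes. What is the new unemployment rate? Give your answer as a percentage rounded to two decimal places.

New unemployment rate ≈ 3.84%.

Initially, labor force = 103.77 + 8.45 = 112.22 million, so u = 8.45/112.22 = 7.53%.
After the change, unemployed and labor force both fall by 4.31 → E = 103.77, U = 4.14, labor force = 107.91 million.
New unemployment rate = 4.14 / 107.91 = 3.84%.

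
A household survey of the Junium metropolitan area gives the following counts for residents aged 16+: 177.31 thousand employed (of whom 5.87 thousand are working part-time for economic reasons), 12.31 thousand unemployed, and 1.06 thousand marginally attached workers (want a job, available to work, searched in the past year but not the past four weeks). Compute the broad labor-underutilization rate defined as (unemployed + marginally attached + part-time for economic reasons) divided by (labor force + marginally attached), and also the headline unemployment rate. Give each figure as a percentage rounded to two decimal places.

Labor force = 177.31 + 12.31 = 189.62 thousand.
Numerator = 12.31 + 1.06 + 5.87 = 19.24 thousand.
Denominator = 189.62 + 1.06 = 190.68 thousand.
Broad rate = 19.24 / 190.68 = 10.09%.
Headline unemployment rate = 12.31 / 189.62 = 6.49%.

Broad underutilization rate ≈ 10.09%; headline unemployment rate ≈ 6.49%.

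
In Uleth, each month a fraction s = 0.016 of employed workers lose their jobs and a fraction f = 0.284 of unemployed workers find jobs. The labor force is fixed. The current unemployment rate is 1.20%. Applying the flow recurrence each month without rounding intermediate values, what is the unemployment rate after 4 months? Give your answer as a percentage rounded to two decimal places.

With a fixed labor force, u_{t+1} = u_t + s·(1−u_t) − f·u_t = u_t·(1−s−f) + s.
Here 1−s−f = 0.700 and s = 0.016.
u_1 = 0.012000 × 0.700 + 0.016 = 0.024400.
u_2 = 0.024400 × 0.700 + 0.016 = 0.033080.
u_3 = 0.033080 × 0.700 + 0.016 = 0.039156.
u_4 = 0.039156 × 0.700 + 0.016 = 0.043409.

Unemployment rate after four months ≈ 4.34%.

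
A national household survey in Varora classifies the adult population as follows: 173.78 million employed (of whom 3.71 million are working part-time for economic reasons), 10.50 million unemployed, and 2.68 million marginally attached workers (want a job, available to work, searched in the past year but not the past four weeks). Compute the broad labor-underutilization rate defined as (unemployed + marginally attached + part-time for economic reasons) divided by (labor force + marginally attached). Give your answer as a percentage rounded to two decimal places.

Broad underutilization rate ≈ 9.03%.

Labor force = 173.78 + 10.50 = 184.28 million.
Numerator = 10.50 + 2.68 + 3.71 = 16.89 million.
Denominator = 184.28 + 2.68 = 186.96 million.
Broad rate = 16.89 / 186.96 = 9.03%.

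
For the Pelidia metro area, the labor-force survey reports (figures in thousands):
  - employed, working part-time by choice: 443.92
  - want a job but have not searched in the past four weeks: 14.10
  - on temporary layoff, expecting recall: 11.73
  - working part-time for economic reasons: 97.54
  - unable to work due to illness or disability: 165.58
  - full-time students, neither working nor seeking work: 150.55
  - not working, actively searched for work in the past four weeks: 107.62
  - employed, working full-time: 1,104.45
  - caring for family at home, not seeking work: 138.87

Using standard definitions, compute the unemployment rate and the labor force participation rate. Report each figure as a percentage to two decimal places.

Unemployment rate ≈ 6.76%; labor force participation rate ≈ 79.01%.

Employed = 443.92 + 97.54 + 1,104.45 = 1,645.91 thousand (anyone who worked, including part-time for economic reasons, counts as employed).
Unemployed = 11.73 + 107.62 = 119.35 thousand (jobless and actively searching, or on temporary layoff).
Labor force = 1,645.91 + 119.35 = 1,765.26 thousand.
Not in labor force = 14.10 + 165.58 + 150.55 + 138.87 = 469.10 thousand (those not working and not actively searching are outside the labor force — including those who want a job but have given up searching).
Civilian working-age population = 1,765.26 + 469.10 = 2,234.36 thousand.
Unemployment rate = 119.35 / 1,765.26 = 6.76%.
Labor force participation rate = 1,765.26 / 2,234.36 = 79.01%.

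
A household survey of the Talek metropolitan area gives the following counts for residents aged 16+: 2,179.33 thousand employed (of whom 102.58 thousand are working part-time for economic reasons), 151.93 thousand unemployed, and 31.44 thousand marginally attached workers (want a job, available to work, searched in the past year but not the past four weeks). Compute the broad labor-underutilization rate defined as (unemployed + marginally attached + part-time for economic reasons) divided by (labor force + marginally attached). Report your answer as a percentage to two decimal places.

Labor force = 2,179.33 + 151.93 = 2,331.26 thousand.
Numerator = 151.93 + 31.44 + 102.58 = 285.95 thousand.
Denominator = 2,331.26 + 31.44 = 2,362.70 thousand.
Broad rate = 285.95 / 2,362.70 = 12.10%.

Broad underutilization rate ≈ 12.10%.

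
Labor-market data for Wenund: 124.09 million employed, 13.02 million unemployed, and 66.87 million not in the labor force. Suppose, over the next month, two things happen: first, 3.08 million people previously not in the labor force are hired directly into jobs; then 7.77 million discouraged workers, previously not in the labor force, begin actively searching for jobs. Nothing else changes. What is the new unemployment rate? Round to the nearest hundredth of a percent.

New unemployment rate ≈ 14.05%.

Initially, labor force = 124.09 + 13.02 = 137.11 million, so u = 13.02/137.11 = 9.50%.
After the first change, employed and labor force both rise by 3.08; unemployed unchanged → E = 127.17, U = 13.02, labor force = 140.19 million.
After the second change, unemployed and labor force both rise by 7.77 → E = 127.17, U = 20.79, labor force = 147.96 million.
New unemployment rate = 20.79 / 147.96 = 14.05%.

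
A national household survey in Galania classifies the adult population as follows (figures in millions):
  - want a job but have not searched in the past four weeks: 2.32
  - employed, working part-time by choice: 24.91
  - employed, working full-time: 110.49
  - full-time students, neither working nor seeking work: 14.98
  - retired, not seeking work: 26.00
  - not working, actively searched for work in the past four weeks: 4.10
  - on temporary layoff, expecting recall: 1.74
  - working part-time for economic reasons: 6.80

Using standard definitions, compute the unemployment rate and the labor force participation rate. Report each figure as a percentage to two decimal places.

Unemployment rate ≈ 3.94%; labor force participation rate ≈ 77.37%.

Employed = 24.91 + 110.49 + 6.80 = 142.20 million (anyone who worked, including part-time for economic reasons, counts as employed).
Unemployed = 4.10 + 1.74 = 5.84 million (jobless and actively searching, or on temporary layoff).
Labor force = 142.20 + 5.84 = 148.04 million.
Not in labor force = 2.32 + 14.98 + 26.00 = 43.30 million (those not working and not actively searching are outside the labor force — including those who want a job but have given up searching).
Civilian working-age population = 148.04 + 43.30 = 191.34 million.
Unemployment rate = 5.84 / 148.04 = 3.94%.
Labor force participation rate = 148.04 / 191.34 = 77.37%.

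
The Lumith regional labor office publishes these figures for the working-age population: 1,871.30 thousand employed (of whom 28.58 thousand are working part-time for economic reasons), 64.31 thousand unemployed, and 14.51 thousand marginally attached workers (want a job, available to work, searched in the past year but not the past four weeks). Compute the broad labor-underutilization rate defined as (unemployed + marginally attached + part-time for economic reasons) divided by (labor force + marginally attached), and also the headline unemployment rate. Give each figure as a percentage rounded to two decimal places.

Labor force = 1,871.30 + 64.31 = 1,935.61 thousand.
Numerator = 64.31 + 14.51 + 28.58 = 107.40 thousand.
Denominator = 1,935.61 + 14.51 = 1,950.12 thousand.
Broad rate = 107.40 / 1,950.12 = 5.51%.
Headline unemployment rate = 64.31 / 1,935.61 = 3.32%.

Broad underutilization rate ≈ 5.51%; headline unemployment rate ≈ 3.32%.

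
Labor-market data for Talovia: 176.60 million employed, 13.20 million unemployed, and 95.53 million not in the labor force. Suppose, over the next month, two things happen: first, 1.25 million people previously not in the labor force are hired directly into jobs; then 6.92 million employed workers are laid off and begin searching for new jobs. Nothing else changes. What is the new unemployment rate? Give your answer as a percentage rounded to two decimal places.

Initially, labor force = 176.60 + 13.20 = 189.80 million, so u = 13.20/189.80 = 6.95%.
After the first change, employed and labor force both rise by 1.25; unemployed unchanged → E = 177.85, U = 13.20, labor force = 191.05 million.
After the second change, employed falls and unemployed rises by 6.92; labor force unchanged → E = 170.93, U = 20.12, labor force = 191.05 million.
New unemployment rate = 20.12 / 191.05 = 10.53%.

New unemployment rate ≈ 10.53%.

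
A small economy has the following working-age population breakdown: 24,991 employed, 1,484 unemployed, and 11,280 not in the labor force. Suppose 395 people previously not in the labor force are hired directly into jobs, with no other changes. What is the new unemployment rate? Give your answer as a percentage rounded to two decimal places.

Initially, labor force = 24,991 + 1,484 = 26,475, so u = 1,484/26,475 = 5.61%.
After the change, employed and labor force both rise by 395; unemployed unchanged → E = 25,386, U = 1,484, labor force = 26,870.
New unemployment rate = 1,484 / 26,870 = 5.52%.

New unemployment rate ≈ 5.52%.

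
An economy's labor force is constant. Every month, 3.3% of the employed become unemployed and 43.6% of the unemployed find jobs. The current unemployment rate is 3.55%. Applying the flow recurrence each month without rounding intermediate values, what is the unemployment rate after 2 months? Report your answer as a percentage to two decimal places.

With a fixed labor force, u_{t+1} = u_t + s·(1−u_t) − f·u_t = u_t·(1−s−f) + s.
Here 1−s−f = 0.531 and s = 0.033.
u_1 = 0.035500 × 0.531 + 0.033 = 0.051851.
u_2 = 0.051851 × 0.531 + 0.033 = 0.060533.

Unemployment rate after two months ≈ 6.05%.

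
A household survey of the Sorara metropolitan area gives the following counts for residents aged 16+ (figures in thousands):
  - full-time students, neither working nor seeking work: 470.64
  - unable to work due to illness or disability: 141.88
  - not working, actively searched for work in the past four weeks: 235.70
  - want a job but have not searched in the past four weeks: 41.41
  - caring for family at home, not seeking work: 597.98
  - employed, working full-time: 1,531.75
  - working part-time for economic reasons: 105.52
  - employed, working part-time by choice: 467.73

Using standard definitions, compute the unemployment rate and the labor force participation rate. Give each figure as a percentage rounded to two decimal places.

Unemployment rate ≈ 10.07%; labor force participation rate ≈ 65.15%.

Employed = 1,531.75 + 105.52 + 467.73 = 2,105.00 thousand (anyone who worked, including part-time for economic reasons, counts as employed).
Unemployed = 235.70 thousand.
Labor force = 2,105.00 + 235.70 = 2,340.70 thousand.
Not in labor force = 470.64 + 141.88 + 41.41 + 597.98 = 1,251.91 thousand (those not working and not actively searching are outside the labor force — including those who want a job but have given up searching).
Civilian working-age population = 2,340.70 + 1,251.91 = 3,592.61 thousand.
Unemployment rate = 235.70 / 2,340.70 = 10.07%.
Labor force participation rate = 2,340.70 / 3,592.61 = 65.15%.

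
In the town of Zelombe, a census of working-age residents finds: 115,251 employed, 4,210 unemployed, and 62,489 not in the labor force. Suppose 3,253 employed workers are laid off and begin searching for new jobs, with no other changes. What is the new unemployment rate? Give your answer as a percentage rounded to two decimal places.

New unemployment rate ≈ 6.25%.

Initially, labor force = 115,251 + 4,210 = 119,461, so u = 4,210/119,461 = 3.52%.
After the change, employed falls and unemployed rises by 3,253; labor force unchanged → E = 111,998, U = 7,463, labor force = 119,461.
New unemployment rate = 7,463 / 119,461 = 6.25%.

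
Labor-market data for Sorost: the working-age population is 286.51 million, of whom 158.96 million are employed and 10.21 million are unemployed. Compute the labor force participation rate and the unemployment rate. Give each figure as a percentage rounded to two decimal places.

Labor force = employed + unemployed = 158.96 + 10.21 = 169.17 million.
Unemployment rate = 10.21 / 169.17 = 6.04%.
Labor force participation rate = 169.17 / 286.51 = 59.05%.

Labor force participation rate ≈ 59.05%; unemployment rate ≈ 6.04%.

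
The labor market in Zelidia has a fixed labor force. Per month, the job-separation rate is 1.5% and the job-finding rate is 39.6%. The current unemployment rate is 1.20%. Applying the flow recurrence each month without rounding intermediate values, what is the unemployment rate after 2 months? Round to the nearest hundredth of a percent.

Unemployment rate after two months ≈ 2.80%.

With a fixed labor force, u_{t+1} = u_t + s·(1−u_t) − f·u_t = u_t·(1−s−f) + s.
Here 1−s−f = 0.589 and s = 0.015.
u_1 = 0.012000 × 0.589 + 0.015 = 0.022068.
u_2 = 0.022068 × 0.589 + 0.015 = 0.027998.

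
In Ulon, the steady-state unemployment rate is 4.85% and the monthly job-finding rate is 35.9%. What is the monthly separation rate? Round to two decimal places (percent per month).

From u* = s/(s+f): s = u·f/(1−u).
s = 0.0485 × 35.9 / (1 − 0.0485) = 1.7411 / 0.9515 ≈ 1.83% per month.

Separation rate ≈ 1.83% per month.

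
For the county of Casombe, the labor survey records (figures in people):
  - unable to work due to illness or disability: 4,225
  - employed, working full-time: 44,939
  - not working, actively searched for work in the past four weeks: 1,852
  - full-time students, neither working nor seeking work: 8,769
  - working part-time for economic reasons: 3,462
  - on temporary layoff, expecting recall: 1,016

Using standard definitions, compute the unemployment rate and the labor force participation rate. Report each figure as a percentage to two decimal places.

Employed = 44,939 + 3,462 = 48,401 (anyone who worked, including part-time for economic reasons, counts as employed).
Unemployed = 1,852 + 1,016 = 2,868 (jobless and actively searching, or on temporary layoff).
Labor force = 48,401 + 2,868 = 51,269.
Not in labor force = 4,225 + 8,769 = 12,994 (those not working and not actively searching are outside the labor force).
Civilian working-age population = 51,269 + 12,994 = 64,263.
Unemployment rate = 2,868 / 51,269 = 5.59%.
Labor force participation rate = 51,269 / 64,263 = 79.78%.

Unemployment rate ≈ 5.59%; labor force participation rate ≈ 79.78%.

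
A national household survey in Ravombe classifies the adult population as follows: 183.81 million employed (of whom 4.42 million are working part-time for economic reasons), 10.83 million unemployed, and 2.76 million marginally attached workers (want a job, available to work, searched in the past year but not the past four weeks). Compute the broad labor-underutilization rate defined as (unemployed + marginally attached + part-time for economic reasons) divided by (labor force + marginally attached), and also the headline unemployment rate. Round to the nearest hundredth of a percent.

Labor force = 183.81 + 10.83 = 194.64 million.
Numerator = 10.83 + 2.76 + 4.42 = 18.01 million.
Denominator = 194.64 + 2.76 = 197.40 million.
Broad rate = 18.01 / 197.40 = 9.12%.
Headline unemployment rate = 10.83 / 194.64 = 5.56%.

Broad underutilization rate ≈ 9.12%; headline unemployment rate ≈ 5.56%.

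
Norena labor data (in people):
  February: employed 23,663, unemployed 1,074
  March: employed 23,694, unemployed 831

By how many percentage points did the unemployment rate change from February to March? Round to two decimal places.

February: labor force = 23,663 + 1,074 = 24,737; u = 1,074/24,737 = 4.34%.
March: labor force = 23,694 + 831 = 24,525; u = 831/24,525 = 3.39%.
Change = 3.39% − 4.34% = −0.95 pp.

The unemployment rate changed by −0.95 percentage points.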